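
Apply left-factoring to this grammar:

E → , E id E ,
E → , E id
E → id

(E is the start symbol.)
E → , E id E'
E' → E ,
E' → ε
E → id

Left-factoring transforms A → αβ₁ | αβ₂ into A → αA' and A' → β₁ | β₂
(α is the longest common prefix among the alternatives). Repeat until
no nonterminal has two alternatives with a common prefix.

Round 1: E has alternatives sharing prefix ', E id'. Introduce E': E → , E id E'
  Add: E' → E ,
  Add: E' → ε

No remaining common prefixes — done.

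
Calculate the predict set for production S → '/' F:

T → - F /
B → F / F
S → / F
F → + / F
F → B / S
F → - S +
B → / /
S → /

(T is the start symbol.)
PREDICT(S → '/' F) = (FIRST(RHS) \ {ε}) ∪ (FOLLOW(S) if ε ∈ FIRST(RHS), i.e. RHS ⇒* ε)
FIRST('/' F) = { '/' }
ε ∉ FIRST('/' F), so FOLLOW(S) is not added.
PREDICT(S → '/' F) = { '/' }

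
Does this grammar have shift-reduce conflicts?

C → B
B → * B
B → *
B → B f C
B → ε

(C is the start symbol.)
Yes — I0: [B → .] vs [B → . *]; I1: [B → .] vs [B → . *]; I2: [C → B .] vs [B → B . f C]; I4: [B → .] vs [B → . *]; I6: [B → * B .] vs [B → B . f C]

Augment with C' → C and build the canonical LR(0) collection (I0 = CLOSURE({[C' → . C]}), then GOTO on every symbol after a dot until no new states appear). It has 7 states:
  I0: { [B → . * B], [B → . *], [B → . B f C], [B → .], [C → . B], [C' → . C] }  — shift, reduce
  I1: { [B → * . B], [B → * .], [B → . * B], [B → . *], [B → . B f C], [B → .] }  — shift, 2 reduces
  I2: { [B → B . f C], [C → B .] }  — shift, reduce
  I3: { [C' → C .] }  — accept
  I4: { [B → . * B], [B → . *], [B → . B f C], [B → .], [B → B f . C], [C → . B] }  — shift, reduce
  I5: { [B → B f C .] }  — reduce
  I6: { [B → * B .], [B → B . f C] }  — shift, reduce

I0 contains reduce item [B → .] and shift items [B → . *], [B → . * B] — shift-reduce conflict.
I1 contains reduce items [B → .], [B → * .] and shift items [B → . *], [B → . * B] — shift-reduce conflict.
I2 contains reduce item [C → B .] and shift item [B → B . f C] — shift-reduce conflict.
I4 contains reduce item [B → .] and shift items [B → . *], [B → . * B] — shift-reduce conflict.
I6 contains reduce item [B → * B .] and shift item [B → B . f C] — shift-reduce conflict.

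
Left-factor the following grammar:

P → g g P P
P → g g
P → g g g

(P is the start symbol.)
P → g g P'
P' → P P
P' → ε
P' → g

Left-factoring transforms A → αβ₁ | αβ₂ into A → αA' and A' → β₁ | β₂
(α is the longest common prefix among the alternatives). Repeat until
no nonterminal has two alternatives with a common prefix.

Round 1: P has alternatives sharing prefix 'g g'. Introduce P': P → g g P'
  Add: P' → P P
  Add: P' → ε
  Add: P' → g

No remaining common prefixes — done.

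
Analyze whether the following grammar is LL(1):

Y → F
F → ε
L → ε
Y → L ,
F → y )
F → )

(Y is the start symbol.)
Relevant sets:
  FIRST(F) = { ')', 'y', ε }
  FIRST(L) = { ε }
  FOLLOW(Y) = { $ }
  FOLLOW(F) = { $ }

For Y:
  PREDICT(Y → F) = { $, ')', 'y' }
  PREDICT(Y → L ',') = { ',' }
For F:
  PREDICT(F → ε) = { $ }
  PREDICT(F → y ')') = { 'y' }
  PREDICT(F → ')') = { ')' }
L has a single production, so nothing to check there.

All predict sets are disjoint. The grammar IS LL(1).

Answer: Yes, the grammar is LL(1).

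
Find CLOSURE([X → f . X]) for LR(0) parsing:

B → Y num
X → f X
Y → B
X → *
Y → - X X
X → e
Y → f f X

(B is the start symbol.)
Start with: [X → f . X]
  [X → f . X] has the dot before X: add [X → . f X], [X → . *], [X → . e]
No further items can be added.

CLOSURE = { [X → . *], [X → . e], [X → . f X], [X → f . X] }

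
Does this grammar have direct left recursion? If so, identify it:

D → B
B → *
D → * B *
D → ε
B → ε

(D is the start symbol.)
No direct left recursion

Direct left recursion occurs when N → N α for some non-terminal N (the right-hand side begins with the left-hand side itself).

D → B: starts with B
B → *: starts with '*'
D → * B *: starts with '*'
D → ε: starts with ε
B → ε: starts with ε

No direct left recursion found.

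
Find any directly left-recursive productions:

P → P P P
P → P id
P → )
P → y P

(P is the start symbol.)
Yes, P is left-recursive

Direct left recursion occurs when N → N α for some non-terminal N (the right-hand side begins with the left-hand side itself).

P → P P P: LEFT RECURSIVE (starts with P)
P → P id: LEFT RECURSIVE (starts with P)
P → ): starts with ')'
P → y P: starts with y

The grammar has direct left recursion on: P.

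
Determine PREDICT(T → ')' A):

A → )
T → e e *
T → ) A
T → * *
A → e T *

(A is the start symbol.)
{ ')' }

PREDICT(T → ')' A) = (FIRST(RHS) \ {ε}) ∪ (FOLLOW(T) if ε ∈ FIRST(RHS), i.e. RHS ⇒* ε)
FIRST(')' A) = { ')' }
ε ∉ FIRST(')' A), so FOLLOW(T) is not added.
PREDICT(T → ')' A) = { ')' }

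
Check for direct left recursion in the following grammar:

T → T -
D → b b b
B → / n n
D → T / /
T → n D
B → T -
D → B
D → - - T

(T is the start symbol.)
T → T -: LEFT RECURSIVE (starts with T)
D → b b b: starts with b
B → / n n: starts with '/'
D → T / /: starts with T
T → n D: starts with n
B → T -: starts with T
D → B: starts with B
D → - - T: starts with '-'

The grammar has direct left recursion on: T.

Answer: Yes, T is left-recursive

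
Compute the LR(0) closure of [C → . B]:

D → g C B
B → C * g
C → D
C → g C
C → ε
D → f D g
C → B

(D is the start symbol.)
Start with: [C → . B]
  [C → . B] has the dot before B: add [B → . C * g]
  [B → . C * g] has the dot before C: add [C → . D], [C → . g C], [C → .]
  [C → . D] has the dot before D: add [D → . g C B], [D → . f D g]
No further items can be added.

CLOSURE = { [B → . C * g], [C → . B], [C → . D], [C → . g C], [C → .], [D → . f D g], [D → . g C B] }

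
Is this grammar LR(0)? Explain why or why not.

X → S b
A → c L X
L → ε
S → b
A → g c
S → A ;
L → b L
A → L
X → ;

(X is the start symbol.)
Augment with X' → X and build the canonical LR(0) collection (I0 = CLOSURE({[X' → . X]}), then GOTO on every symbol after a dot until no new states appear). It has 16 states:
  I0: { [A → . L], [A → . c L X], [A → . g c], [L → . b L], [L → .], [S → . A ;], [S → . b], [X → . ;], [X → . S b], [X' → . X] }  — shift, reduce
  I1: { [X → ; .] }  — reduce
  I2: { [S → A . ;] }  — shift
  I3: { [A → L .] }  — reduce
  I4: { [X → S . b] }  — shift
  I5: { [X' → X .] }  — accept
  I6: { [L → . b L], [L → .], [L → b . L], [S → b .] }  — shift, 2 reduces
  I7: { [A → c . L X], [L → . b L], [L → .] }  — shift, reduce
  I8: { [A → g . c] }  — shift
  I9: { [A → g c .] }  — reduce
  I10: { [A → . L], [A → . c L X], [A → . g c], [A → c L . X], [L → . b L], [L → .], [S → . A ;], [S → . b], [X → . ;], [X → . S b] }  — shift, reduce
  I11: { [L → . b L], [L → .], [L → b . L] }  — shift, reduce
  I12: { [L → b L .] }  — reduce
  I13: { [A → c L X .] }  — reduce
  I14: { [X → S b .] }  — reduce
  I15: { [S → A ; .] }  — reduce

Conflict in state I0:
  Shift-reduce conflict between [L → .] and [A → . c L X]
So the grammar is NOT LR(0).

Answer: No. Shift-reduce conflict between [L → .] and [A → . c L X]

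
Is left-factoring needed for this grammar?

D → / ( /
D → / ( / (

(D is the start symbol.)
Left-factoring is needed when two productions for the same non-terminal
share a common prefix on the right-hand side.

Productions for D:
  D → / ( /
  D → / ( / (

Found common prefix '/ ( /' in productions for D

Answer: Yes, D has productions with common prefix '/ ( /'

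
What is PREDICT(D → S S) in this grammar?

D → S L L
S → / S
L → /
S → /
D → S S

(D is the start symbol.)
PREDICT(D → S S) = (FIRST(RHS) \ {ε}) ∪ (FOLLOW(D) if ε ∈ FIRST(RHS), i.e. RHS ⇒* ε)
FIRST(S) = { '/' }
FIRST(S S) = { '/' }
ε ∉ FIRST(S S), so FOLLOW(D) is not added.
PREDICT(D → S S) = { '/' }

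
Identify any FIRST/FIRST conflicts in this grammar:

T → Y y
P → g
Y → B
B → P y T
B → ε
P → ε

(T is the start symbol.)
A FIRST/FIRST conflict occurs when two productions N → α and N → β for the same non-terminal have FIRST(α) ∩ FIRST(β) ≠ ∅ (with ε ∈ FIRST of a nullable right-hand side, so two nullable alternatives also conflict).

FIRST sets of the non-terminals at (or reachable through a nullable prefix from) the front of some alternative:
  FIRST(P) = { 'g', ε }

Productions for P:
  P → g: FIRST = { 'g' }
  P → ε: FIRST = { ε }
Productions for B:
  B → P y T: FIRST = { 'g', 'y' }
  B → ε: FIRST = { ε }
T, Y have only one production, so no FIRST/FIRST conflict is possible there.

All alternatives of each non-terminal have pairwise disjoint FIRST sets.

Answer: No FIRST/FIRST conflicts.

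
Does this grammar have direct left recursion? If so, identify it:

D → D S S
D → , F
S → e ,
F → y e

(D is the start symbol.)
Yes, D is left-recursive

Direct left recursion occurs when N → N α for some non-terminal N (the right-hand side begins with the left-hand side itself).

D → D S S: LEFT RECURSIVE (starts with D)
D → , F: starts with ','
S → e ,: starts with e
F → y e: starts with y

The grammar has direct left recursion on: D.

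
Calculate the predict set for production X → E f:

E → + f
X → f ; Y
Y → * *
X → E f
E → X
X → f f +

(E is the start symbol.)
PREDICT(X → E f) = (FIRST(RHS) \ {ε}) ∪ (FOLLOW(X) if ε ∈ FIRST(RHS), i.e. RHS ⇒* ε)
FIRST(E) = { '+', 'f' }
FIRST(E f) = { '+', 'f' }
ε ∉ FIRST(E f), so FOLLOW(X) is not added.
PREDICT(X → E f) = { '+', 'f' }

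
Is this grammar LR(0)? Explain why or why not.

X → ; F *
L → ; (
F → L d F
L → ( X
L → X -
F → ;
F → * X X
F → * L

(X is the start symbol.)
No. Shift-reduce conflict between [F → ; .] and [F → . * L]

Augment with X' → X and build the canonical LR(0) collection (I0 = CLOSURE({[X' → . X]}), then GOTO on every symbol after a dot until no new states appear). It has 19 states:
  I0: { [X → . ; F *], [X' → . X] }  — shift
  I1: { [F → . * L], [F → . * X X], [F → . ;], [F → . L d F], [L → . ( X], [L → . ; (], [L → . X -], [X → . ; F *], [X → ; . F *] }  — shift
  I2: { [X' → X .] }  — accept
  I3: { [L → ( . X], [X → . ; F *] }  — shift
  I4: { [F → * . L], [F → * . X X], [L → . ( X], [L → . ; (], [L → . X -], [X → . ; F *] }  — shift
  I5: { [F → . * L], [F → . * X X], [F → . ;], [F → . L d F], [F → ; .], [L → . ( X], [L → . ; (], [L → . X -], [L → ; . (], [X → . ; F *], [X → ; . F *] }  — shift, reduce
  I6: { [X → ; F . *] }  — shift
  I7: { [F → L . d F] }  — shift
  I8: { [L → X . -] }  — shift
  I9: { [L → X - .] }  — reduce
  I10: { [F → . * L], [F → . * X X], [F → . ;], [F → . L d F], [F → L d . F], [L → . ( X], [L → . ; (], [L → . X -], [X → . ; F *] }  — shift
  I11: { [F → L d F .] }  — reduce
  I12: { [X → ; F * .] }  — reduce
  I13: { [L → ( . X], [L → ; ( .], [X → . ; F *] }  — shift, reduce
  I14: { [L → ( X .] }  — reduce
  I15: { [F → . * L], [F → . * X X], [F → . ;], [F → . L d F], [L → . ( X], [L → . ; (], [L → . X -], [L → ; . (], [X → . ; F *], [X → ; . F *] }  — shift
  I16: { [F → * L .] }  — reduce
  I17: { [F → * X . X], [L → X . -], [X → . ; F *] }  — shift
  I18: { [F → * X X .] }  — reduce

Conflict in state I5:
  Shift-reduce conflict between [F → ; .] and [F → . * L]
So the grammar is NOT LR(0).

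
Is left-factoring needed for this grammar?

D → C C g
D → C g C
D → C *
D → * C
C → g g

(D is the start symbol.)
Yes, D has productions with common prefix 'C'

Left-factoring is needed when two productions for the same non-terminal
share a common prefix on the right-hand side.

Productions for D:
  D → C C g
  D → C g C
  D → C *
  D → * C

Found common prefix 'C' in productions for D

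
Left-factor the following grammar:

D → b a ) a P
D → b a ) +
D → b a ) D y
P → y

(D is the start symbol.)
Left-factoring transforms A → αβ₁ | αβ₂ into A → αA' and A' → β₁ | β₂
(α is the longest common prefix among the alternatives). Repeat until
no nonterminal has two alternatives with a common prefix.

Round 1: D has alternatives sharing prefix 'b a )'. Introduce D': D → b a ) D'
  Add: D' → a P
  Add: D' → +
  Add: D' → D y

No remaining common prefixes — done.

Resulting grammar:
D → b a ) D'
D' → a P
D' → +
D' → D y
P → y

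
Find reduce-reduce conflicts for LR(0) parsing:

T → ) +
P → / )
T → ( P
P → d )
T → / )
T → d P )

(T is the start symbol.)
A reduce-reduce conflict occurs when an LR(0) state has two complete items [A → α .] and [B → β .] — both call for a reduction, and with no lookahead the parser cannot choose between them.

Augment with T' → T and build the canonical LR(0) collection (I0 = CLOSURE({[T' → . T]}), then GOTO on every symbol after a dot until no new states appear). It has 15 states:
  I0: { [T → . ( P], [T → . ) +], [T → . / )], [T → . d P )], [T' → . T] }  — shift
  I1: { [P → . / )], [P → . d )], [T → ( . P] }  — shift
  I2: { [T → ) . +] }  — shift
  I3: { [T → / . )] }  — shift
  I4: { [T' → T .] }  — accept
  I5: { [P → . / )], [P → . d )], [T → d . P )] }  — shift
  I6: { [P → / . )] }  — shift
  I7: { [T → d P . )] }  — shift
  I8: { [P → d . )] }  — shift
  I9: { [P → d ) .] }  — reduce
  I10: { [T → d P ) .] }  — reduce
  I11: { [P → / ) .] }  — reduce
  I12: { [T → / ) .] }  — reduce
  I13: { [T → ) + .] }  — reduce
  I14: { [T → ( P .] }  — reduce

No state contains more than one complete item.

Answer: No reduce-reduce conflicts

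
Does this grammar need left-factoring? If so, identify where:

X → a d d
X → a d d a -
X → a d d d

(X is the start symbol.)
Left-factoring is needed when two productions for the same non-terminal
share a common prefix on the right-hand side.

Productions for X:
  X → a d d
  X → a d d a -
  X → a d d d

Found common prefix 'a d d' in productions for X

Answer: Yes, X has productions with common prefix 'a d d'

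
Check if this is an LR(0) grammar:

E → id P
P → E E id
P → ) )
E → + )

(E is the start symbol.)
A grammar is LR(0) if no state in the canonical LR(0) collection has:
  - both a shift item (dot before a terminal) and a complete item (shift-reduce conflict), or
  - two or more complete items (reduce-reduce conflict; the accept item [E' → E .] counts as a complete item here).

Augment with E' → E and build the canonical LR(0) collection (I0 = CLOSURE({[E' → . E]}), then GOTO on every symbol after a dot until no new states appear). It has 11 states:
  I0: { [E → . + )], [E → . id P], [E' → . E] }  — shift
  I1: { [E → + . )] }  — shift
  I2: { [E' → E .] }  — accept
  I3: { [E → . + )], [E → . id P], [E → id . P], [P → . ) )], [P → . E E id] }  — shift
  I4: { [P → ) . )] }  — shift
  I5: { [E → . + )], [E → . id P], [P → E . E id] }  — shift
  I6: { [E → id P .] }  — reduce
  I7: { [P → E E . id] }  — shift
  I8: { [P → E E id .] }  — reduce
  I9: { [P → ) ) .] }  — reduce
  I10: { [E → + ) .] }  — reduce

Every state is either a pure shift/goto state or contains exactly one complete item and nothing to shift — no conflicts. The grammar is LR(0).

Answer: Yes, the grammar is LR(0)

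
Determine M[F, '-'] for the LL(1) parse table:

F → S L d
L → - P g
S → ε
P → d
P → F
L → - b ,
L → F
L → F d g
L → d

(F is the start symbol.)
F → S L d

To find M[F, '-'], we find productions for F where '-' is in the predict set (PREDICT(N → α) = (FIRST(α) \ {ε}) ∪ (FOLLOW(N) if α ⇒* ε)).

Relevant sets:
  FIRST(S) = { ε }
  FIRST(L) = { '-', 'd' }

F → S L d: PREDICT = { '-', 'd' }
  '-' is in predict set, so this production goes in M[F, '-']

M[F, '-'] = F → S L d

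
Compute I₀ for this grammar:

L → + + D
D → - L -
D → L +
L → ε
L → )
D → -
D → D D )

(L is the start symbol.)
First, augment the grammar with L' → L
I₀ = CLOSURE({ [L' → . L] }):
  [L' → . L] has the dot before L: add [L → . + + D], [L → .], [L → . )]
No further items can be added.

I₀ = { [L → . )], [L → . + + D], [L → .], [L' → . L] }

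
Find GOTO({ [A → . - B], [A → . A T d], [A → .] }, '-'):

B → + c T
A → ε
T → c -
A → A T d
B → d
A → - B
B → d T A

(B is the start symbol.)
GOTO(I, '-') = CLOSURE({ [A → αX.β] : [A → α.Xβ] ∈ I, X = '-' })

Items with dot before '-', with the dot advanced:
  [A → . - B] → [A → - . B]
Closure of the advanced items:
  [A → - . B] has the dot before B: add [B → . + c T], [B → . d], [B → . d T A]

GOTO = { [A → - . B], [B → . + c T], [B → . d T A], [B → . d] }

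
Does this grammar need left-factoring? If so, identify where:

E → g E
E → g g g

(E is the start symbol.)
Left-factoring is needed when two productions for the same non-terminal
share a common prefix on the right-hand side.

Productions for E:
  E → g E
  E → g g g

Found common prefix 'g' in productions for E

Answer: Yes, E has productions with common prefix 'g'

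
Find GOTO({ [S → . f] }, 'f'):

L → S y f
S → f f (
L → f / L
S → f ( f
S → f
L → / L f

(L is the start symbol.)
{ [S → f .] }

GOTO(I, 'f') = CLOSURE({ [A → αX.β] : [A → α.Xβ] ∈ I, X = 'f' })

Items with dot before 'f', with the dot advanced:
  [S → . f] → [S → f .]
Closure adds nothing (no advanced item has the dot before a non-terminal).

GOTO = { [S → f .] }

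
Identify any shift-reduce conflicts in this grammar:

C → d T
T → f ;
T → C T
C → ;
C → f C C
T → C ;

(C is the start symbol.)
A shift-reduce conflict occurs when an LR(0) state has both:
  - a complete (reduce) item [A → α .] (dot at the end), and
  - a shift item [B → β . c γ] (dot before a terminal).

Augment with C' → C and build the canonical LR(0) collection (I0 = CLOSURE({[C' → . C]}), then GOTO on every symbol after a dot until no new states appear). It has 13 states:
  I0: { [C → . ;], [C → . d T], [C → . f C C], [C' → . C] }  — shift
  I1: { [C → ; .] }  — reduce
  I2: { [C' → C .] }  — accept
  I3: { [C → . ;], [C → . d T], [C → . f C C], [C → d . T], [T → . C ;], [T → . C T], [T → . f ;] }  — shift
  I4: { [C → . ;], [C → . d T], [C → . f C C], [C → f . C C] }  — shift
  I5: { [C → . ;], [C → . d T], [C → . f C C], [C → f C . C] }  — shift
  I6: { [C → f C C .] }  — reduce
  I7: { [C → . ;], [C → . d T], [C → . f C C], [T → . C ;], [T → . C T], [T → . f ;], [T → C . ;], [T → C . T] }  — shift
  I8: { [C → d T .] }  — reduce
  I9: { [C → . ;], [C → . d T], [C → . f C C], [C → f . C C], [T → f . ;] }  — shift
  I10: { [C → ; .], [T → f ; .] }  — 2 reduces
  I11: { [C → ; .], [T → C ; .] }  — 2 reduces
  I12: { [T → C T .] }  — reduce

No state contains both a complete item and a shift item.

Answer: No shift-reduce conflicts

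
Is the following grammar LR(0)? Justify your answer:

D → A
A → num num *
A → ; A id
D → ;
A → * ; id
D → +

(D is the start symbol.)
No. Shift-reduce conflict between [D → ; .] and [A → . * ; id]

Augment with D' → D and build the canonical LR(0) collection (I0 = CLOSURE({[D' → . D]}), then GOTO on every symbol after a dot until no new states appear). It has 14 states:
  I0: { [A → . * ; id], [A → . ; A id], [A → . num num *], [D → . +], [D → . ;], [D → . A], [D' → . D] }  — shift
  I1: { [A → * . ; id] }  — shift
  I2: { [D → + .] }  — reduce
  I3: { [A → . * ; id], [A → . ; A id], [A → . num num *], [A → ; . A id], [D → ; .] }  — shift, reduce
  I4: { [D → A .] }  — reduce
  I5: { [D' → D .] }  — accept
  I6: { [A → num . num *] }  — shift
  I7: { [A → num num . *] }  — shift
  I8: { [A → num num * .] }  — reduce
  I9: { [A → . * ; id], [A → . ; A id], [A → . num num *], [A → ; . A id] }  — shift
  I10: { [A → ; A . id] }  — shift
  I11: { [A → ; A id .] }  — reduce
  I12: { [A → * ; . id] }  — shift
  I13: { [A → * ; id .] }  — reduce

Conflict in state I3:
  Shift-reduce conflict between [D → ; .] and [A → . * ; id]
So the grammar is NOT LR(0).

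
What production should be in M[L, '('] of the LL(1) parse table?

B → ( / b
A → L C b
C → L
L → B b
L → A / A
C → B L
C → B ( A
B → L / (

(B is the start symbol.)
L → B b, L → A / A

To find M[L, '('], we find productions for L where '(' is in the predict set (PREDICT(N → α) = (FIRST(α) \ {ε}) ∪ (FOLLOW(N) if α ⇒* ε)).

Relevant sets:
  FIRST(B) = { '(' }
  FIRST(A) = { '(' }

L → B b: PREDICT = { '(' }
  '(' is in predict set, so this production goes in M[L, '(']
L → A / A: PREDICT = { '(' }
  '(' is in predict set, so this production goes in M[L, '(']

M[L, '('] = L → B b, L → A / A  (a multiply-defined cell — the grammar is not LL(1))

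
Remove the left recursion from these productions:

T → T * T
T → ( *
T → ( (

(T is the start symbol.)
T → ( * T'
T → ( ( T'
T' → * T T'
T' → ε

T is directly left-recursive. The standard transformation for
  A → A α₁ | ... | A α_m | β₁ | ... | β_n
is
  A  → β₁ A' | ... | β_n A'
  A' → α₁ A' | ... | α_m A' | ε

T → ( * becomes T → ( * T'
T → ( ( becomes T → ( ( T'
T → T * T becomes T' → * T T'
Add T' → ε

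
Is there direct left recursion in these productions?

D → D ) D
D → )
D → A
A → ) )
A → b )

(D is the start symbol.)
Yes, D is left-recursive

Direct left recursion occurs when N → N α for some non-terminal N (the right-hand side begins with the left-hand side itself).

D → D ) D: LEFT RECURSIVE (starts with D)
D → ): starts with ')'
D → A: starts with A
A → ) ): starts with ')'
A → b ): starts with b

The grammar has direct left recursion on: D.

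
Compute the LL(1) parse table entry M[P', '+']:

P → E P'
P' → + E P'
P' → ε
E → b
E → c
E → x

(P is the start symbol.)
To find M[P', '+'], we find productions for P' where '+' is in the predict set (PREDICT(N → α) = (FIRST(α) \ {ε}) ∪ (FOLLOW(N) if α ⇒* ε)).

Relevant sets:
  FOLLOW(P') = { $ }

P' → + E P': PREDICT = { '+' }
  '+' is in predict set, so this production goes in M[P', '+']
P' → ε: PREDICT = { $ }

M[P', '+'] = P' → + E P'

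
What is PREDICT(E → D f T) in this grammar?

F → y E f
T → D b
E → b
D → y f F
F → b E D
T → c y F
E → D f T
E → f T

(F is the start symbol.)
PREDICT(E → D f T) = (FIRST(RHS) \ {ε}) ∪ (FOLLOW(E) if ε ∈ FIRST(RHS), i.e. RHS ⇒* ε)
FIRST(D) = { 'y' }
FIRST(D f T) = { 'y' }
ε ∉ FIRST(D f T), so FOLLOW(E) is not added.
PREDICT(E → D f T) = { 'y' }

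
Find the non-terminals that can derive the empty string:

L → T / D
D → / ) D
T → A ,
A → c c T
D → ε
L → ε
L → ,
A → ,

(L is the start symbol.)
A non-terminal is nullable if it can derive ε (the empty string): either it has an ε-production, or it has a production whose right-hand side consists entirely of nullable non-terminals.

ε-productions: D → ε, L → ε
So D, L are immediately nullable.
No further non-terminal can be added: every production for the remaining non-terminals contains a terminal or a non-nullable non-terminal.
Nullable = { 'D', 'L' }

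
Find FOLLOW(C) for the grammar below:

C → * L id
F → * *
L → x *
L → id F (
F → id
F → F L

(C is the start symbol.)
{ $ }

To compute FOLLOW(C), find every occurrence of C on a right-hand side N → α C β: add FIRST(β) \ {ε}, and if β is empty or nullable also add FOLLOW(N). Iterate to a fixed point.

C is the start symbol, so $ ∈ FOLLOW(C).
C does not occur on any right-hand side.

Taking the union: FOLLOW(C) = { $ }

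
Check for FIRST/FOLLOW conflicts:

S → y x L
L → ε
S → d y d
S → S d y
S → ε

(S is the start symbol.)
Yes. S → d y d with FOLLOW(S) on { 'd' }; S → S d y with FOLLOW(S) on { 'd' }

Nullable non-terminals: L, S.
FIRST sets used below: FIRST(S) = { 'd', 'y', ε }
L has a nullable alternative but only one production, so nothing to check.

S: nullable alternative(s) S → ε; FOLLOW(S) = { $, 'd' }
  S → y x L: FIRST \ {ε} = { 'y' } — disjoint from FOLLOW(S)
  S → d y d: FIRST \ {ε} = { 'd' } — overlaps FOLLOW(S) on { 'd' }: CONFLICT
  S → S d y: FIRST \ {ε} = { 'd', 'y' } — overlaps FOLLOW(S) on { 'd' }: CONFLICT
  S → ε: FIRST \ {ε} = { } — this is the only nullable alternative, skip

So the grammar has 2 FIRST/FOLLOW conflicts (marked CONFLICT above).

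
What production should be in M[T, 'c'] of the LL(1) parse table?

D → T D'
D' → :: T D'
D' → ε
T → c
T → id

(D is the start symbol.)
To find M[T, 'c'], we find productions for T where 'c' is in the predict set (PREDICT(N → α) = (FIRST(α) \ {ε}) ∪ (FOLLOW(N) if α ⇒* ε)).

T → c: PREDICT = { 'c' }
  'c' is in predict set, so this production goes in M[T, 'c']
T → id: PREDICT = { 'id' }

M[T, 'c'] = T → c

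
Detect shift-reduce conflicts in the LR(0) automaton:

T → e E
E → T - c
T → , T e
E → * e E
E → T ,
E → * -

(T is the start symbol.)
A shift-reduce conflict occurs when an LR(0) state has both:
  - a complete (reduce) item [A → α .] (dot at the end), and
  - a shift item [B → β . c γ] (dot before a terminal).

Augment with T' → T and build the canonical LR(0) collection (I0 = CLOSURE({[T' → . T]}), then GOTO on every symbol after a dot until no new states appear). It has 15 states:
  I0: { [T → . , T e], [T → . e E], [T' → . T] }  — shift
  I1: { [T → , . T e], [T → . , T e], [T → . e E] }  — shift
  I2: { [T' → T .] }  — accept
  I3: { [E → . * -], [E → . * e E], [E → . T ,], [E → . T - c], [T → . , T e], [T → . e E], [T → e . E] }  — shift
  I4: { [E → * . -], [E → * . e E] }  — shift
  I5: { [T → e E .] }  — reduce
  I6: { [E → T . ,], [E → T . - c] }  — shift
  I7: { [E → T , .] }  — reduce
  I8: { [E → T - . c] }  — shift
  I9: { [E → T - c .] }  — reduce
  I10: { [E → * - .] }  — reduce
  I11: { [E → * e . E], [E → . * -], [E → . * e E], [E → . T ,], [E → . T - c], [T → . , T e], [T → . e E] }  — shift
  I12: { [E → * e E .] }  — reduce
  I13: { [T → , T . e] }  — shift
  I14: { [T → , T e .] }  — reduce

No state contains both a complete item and a shift item.

Answer: No shift-reduce conflicts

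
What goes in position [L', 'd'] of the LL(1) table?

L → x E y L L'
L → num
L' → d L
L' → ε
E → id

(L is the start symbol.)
To find M[L', 'd'], we find productions for L' where 'd' is in the predict set (PREDICT(N → α) = (FIRST(α) \ {ε}) ∪ (FOLLOW(N) if α ⇒* ε)).

Relevant sets:
  FOLLOW(L') = { $, 'd' }

L' → d L: PREDICT = { 'd' }
  'd' is in predict set, so this production goes in M[L', 'd']
L' → ε: PREDICT = { $, 'd' }
  'd' is in predict set, so this production goes in M[L', 'd']

M[L', 'd'] = L' → d L, L' → ε  (a multiply-defined cell — the grammar is not LL(1))

Answer: L' → d L, L' → ε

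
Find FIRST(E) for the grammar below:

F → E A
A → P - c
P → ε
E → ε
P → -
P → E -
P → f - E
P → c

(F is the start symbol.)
From E → ε:
  - ε-production, so ε ∈ FIRST(E)

Collecting: FIRST(E) = { ε }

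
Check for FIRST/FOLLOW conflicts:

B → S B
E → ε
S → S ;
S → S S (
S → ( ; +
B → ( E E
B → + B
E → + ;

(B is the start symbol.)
Yes. E → '+' ';' with FOLLOW(E) on { '+' }

A FIRST/FOLLOW conflict occurs when a non-terminal N has a nullable alternative N → β (β ⇒* ε) and another alternative N → α with FIRST(α) ∩ FOLLOW(N) ≠ ∅: on such a lookahead the parser cannot decide between expanding α and letting N vanish via β.

Nullable non-terminals: E.

E: nullable alternative(s) E → ε; FOLLOW(E) = { $, '+' }
  E → ε: FIRST \ {ε} = { } — this is the only nullable alternative, skip
  E → + ;: FIRST \ {ε} = { '+' } — overlaps FOLLOW(E) on { '+' }: CONFLICT

B, S have no nullable alternative, so no FIRST/FOLLOW check is needed there.

So the grammar has 1 FIRST/FOLLOW conflict (marked CONFLICT above).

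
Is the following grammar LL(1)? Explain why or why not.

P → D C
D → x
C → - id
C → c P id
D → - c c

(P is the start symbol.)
Yes, the grammar is LL(1).

A grammar is LL(1) if for each non-terminal N with multiple productions, the predict sets of those productions are pairwise disjoint, where PREDICT(N → α) = (FIRST(α) \ {ε}) ∪ (FOLLOW(N) if α ⇒* ε).

For D:
  PREDICT(D → x) = { 'x' }
  PREDICT(D → '-' c c) = { '-' }
For C:
  PREDICT(C → '-' id) = { '-' }
  PREDICT(C → c P id) = { 'c' }
P has a single production, so nothing to check there.

All predict sets are disjoint. The grammar IS LL(1).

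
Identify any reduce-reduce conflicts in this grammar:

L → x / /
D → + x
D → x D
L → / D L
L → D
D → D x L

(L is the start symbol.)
Yes — I16: [D → x D .] vs [L → D .]

A reduce-reduce conflict occurs when an LR(0) state has two complete items [A → α .] and [B → β .] — both call for a reduction, and with no lookahead the parser cannot choose between them.

Augment with L' → L and build the canonical LR(0) collection (I0 = CLOSURE({[L' → . L]}), then GOTO on every symbol after a dot until no new states appear). It has 18 states:
  I0: { [D → . + x], [D → . D x L], [D → . x D], [L → . / D L], [L → . D], [L → . x / /], [L' → . L] }  — shift
  I1: { [D → + . x] }  — shift
  I2: { [D → . + x], [D → . D x L], [D → . x D], [L → / . D L] }  — shift
  I3: { [D → D . x L], [L → D .] }  — shift, reduce
  I4: { [L' → L .] }  — accept
  I5: { [D → . + x], [D → . D x L], [D → . x D], [D → x . D], [L → x . / /] }  — shift
  I6: { [L → x / . /] }  — shift
  I7: { [D → D . x L], [D → x D .] }  — shift, reduce
  I8: { [D → . + x], [D → . D x L], [D → . x D], [D → x . D] }  — shift
  I9: { [D → . + x], [D → . D x L], [D → . x D], [D → D x . L], [L → . / D L], [L → . D], [L → . x / /] }  — shift
  I10: { [D → D x L .] }  — reduce
  I11: { [L → x / / .] }  — reduce
  I12: { [D → . + x], [D → . D x L], [D → . x D], [D → D . x L], [L → . / D L], [L → . D], [L → . x / /], [L → / D . L] }  — shift
  I13: { [L → / D L .] }  — reduce
  I14: { [D → . + x], [D → . D x L], [D → . x D], [D → D x . L], [D → x . D], [L → . / D L], [L → . D], [L → . x / /], [L → x . / /] }  — shift
  I15: { [D → . + x], [D → . D x L], [D → . x D], [L → / . D L], [L → x / . /] }  — shift
  I16: { [D → D . x L], [D → x D .], [L → D .] }  — shift, 2 reduces
  I17: { [D → + x .] }  — reduce

I16 contains complete items [D → x D .], [L → D .] — reduce-reduce conflict.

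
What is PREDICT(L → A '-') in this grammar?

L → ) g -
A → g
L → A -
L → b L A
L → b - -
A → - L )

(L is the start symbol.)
PREDICT(L → A '-') = (FIRST(RHS) \ {ε}) ∪ (FOLLOW(L) if ε ∈ FIRST(RHS), i.e. RHS ⇒* ε)
FIRST(A) = { '-', 'g' }
FIRST(A '-') = { '-', 'g' }
ε ∉ FIRST(A '-'), so FOLLOW(L) is not added.
PREDICT(L → A '-') = { '-', 'g' }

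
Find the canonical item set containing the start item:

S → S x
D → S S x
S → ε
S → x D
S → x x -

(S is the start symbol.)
{ [S → . S x], [S → . x D], [S → . x x -], [S → .], [S' → . S] }

First, augment the grammar with S' → S
I₀ = CLOSURE({ [S' → . S] }):
  [S' → . S] has the dot before S: add [S → . S x], [S → .], [S → . x D], [S → . x x -]
No further items can be added.

I₀ = { [S → . S x], [S → . x D], [S → . x x -], [S → .], [S' → . S] }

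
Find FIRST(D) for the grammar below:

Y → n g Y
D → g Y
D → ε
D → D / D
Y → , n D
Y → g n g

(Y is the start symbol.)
{ '/', 'g', ε }

To compute FIRST(D), examine every production with D on the left-hand side, reading each right-hand side left to right until a non-nullable symbol is reached.

From D → g Y:
  - g is a terminal: add 'g' and stop
From D → ε:
  - ε-production, so ε ∈ FIRST(D)
From D → D / D:
  - D is the symbol being defined: contributes nothing new
    D is nullable, so continue to the next symbol
  - '/' is a terminal: add '/' and stop

Collecting: FIRST(D) = { '/', 'g', ε }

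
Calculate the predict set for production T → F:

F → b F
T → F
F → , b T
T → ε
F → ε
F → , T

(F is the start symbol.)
{ $, ',', 'b' }

PREDICT(T → F) = (FIRST(RHS) \ {ε}) ∪ (FOLLOW(T) if ε ∈ FIRST(RHS), i.e. RHS ⇒* ε)
FIRST(F) = { ',', 'b', ε }
FIRST(F) = { ',', 'b', ε }
ε ∈ FIRST(F) (the right-hand side is nullable), so add FOLLOW(T) = { $ }
PREDICT(T → F) = { $, ',', 'b' }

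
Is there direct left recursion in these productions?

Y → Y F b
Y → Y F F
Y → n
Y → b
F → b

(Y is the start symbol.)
Direct left recursion occurs when N → N α for some non-terminal N (the right-hand side begins with the left-hand side itself).

Y → Y F b: LEFT RECURSIVE (starts with Y)
Y → Y F F: LEFT RECURSIVE (starts with Y)
Y → n: starts with n
Y → b: starts with b
F → b: starts with b

The grammar has direct left recursion on: Y.

Answer: Yes, Y is left-recursive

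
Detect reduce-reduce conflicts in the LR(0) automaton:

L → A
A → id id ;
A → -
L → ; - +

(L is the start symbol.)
No reduce-reduce conflicts

Augment with L' → L and build the canonical LR(0) collection (I0 = CLOSURE({[L' → . L]}), then GOTO on every symbol after a dot until no new states appear). It has 10 states:
  I0: { [A → . -], [A → . id id ;], [L → . ; - +], [L → . A], [L' → . L] }  — shift
  I1: { [A → - .] }  — reduce
  I2: { [L → ; . - +] }  — shift
  I3: { [L → A .] }  — reduce
  I4: { [L' → L .] }  — accept
  I5: { [A → id . id ;] }  — shift
  I6: { [A → id id . ;] }  — shift
  I7: { [A → id id ; .] }  — reduce
  I8: { [L → ; - . +] }  — shift
  I9: { [L → ; - + .] }  — reduce

No state contains more than one complete item.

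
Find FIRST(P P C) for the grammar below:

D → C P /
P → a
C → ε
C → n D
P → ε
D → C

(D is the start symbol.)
FIRST sets of the non-terminals involved (from the grammar, by fixed-point iteration):
  FIRST(P) = { 'a', ε }
  FIRST(C) = { 'n', ε }

To compute FIRST(P P C), process the symbols left to right:
Symbol P is a non-terminal. Add FIRST(P) \ {ε} = { 'a' }
P is nullable (ε ∈ FIRST(P)), continue to the next symbol.
Symbol P is a non-terminal. Add FIRST(P) \ {ε} = { 'a' }
P is nullable (ε ∈ FIRST(P)), continue to the next symbol.
Symbol C is a non-terminal. Add FIRST(C) \ {ε} = { 'n' }
C is nullable (ε ∈ FIRST(C)), continue to the next symbol.
All symbols are nullable, so ε is in the result.
FIRST(P P C) = { 'a', 'n', ε }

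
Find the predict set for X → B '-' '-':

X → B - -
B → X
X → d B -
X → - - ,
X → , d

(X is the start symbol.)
{ ',', '-', 'd' }

PREDICT(X → B '-' '-') = (FIRST(RHS) \ {ε}) ∪ (FOLLOW(X) if ε ∈ FIRST(RHS), i.e. RHS ⇒* ε)
FIRST(B) = { ',', '-', 'd' }
FIRST(B '-' '-') = { ',', '-', 'd' }
ε ∉ FIRST(B '-' '-'), so FOLLOW(X) is not added.
PREDICT(X → B '-' '-') = { ',', '-', 'd' }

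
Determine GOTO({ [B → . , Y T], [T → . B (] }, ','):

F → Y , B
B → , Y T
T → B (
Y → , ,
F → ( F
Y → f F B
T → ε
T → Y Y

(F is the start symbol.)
{ [B → , . Y T], [Y → . , ,], [Y → . f F B] }

GOTO(I, ',') = CLOSURE({ [A → αX.β] : [A → α.Xβ] ∈ I, X = ',' })

Items with dot before ',', with the dot advanced:
  [B → . , Y T] → [B → , . Y T]
Closure of the advanced items:
  [B → , . Y T] has the dot before Y: add [Y → . , ,], [Y → . f F B]

GOTO = { [B → , . Y T], [Y → . , ,], [Y → . f F B] }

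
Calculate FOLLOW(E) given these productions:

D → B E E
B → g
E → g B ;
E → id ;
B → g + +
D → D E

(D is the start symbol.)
{ $, 'g', 'id' }

To compute FOLLOW(E), find every occurrence of E on a right-hand side N → α E β: add FIRST(β) \ {ε}, and if β is empty or nullable also add FOLLOW(N). Iterate to a fixed point.

In D → B E E: E is followed by E, add FIRST(E) \ {ε} = { 'g', 'id' }
In D → B E E: E is at the end, add FOLLOW(D)
In D → D E: E is at the end, add FOLLOW(D)

The FOLLOW sets referred to above (computed the same way, to a fixed point):
  FOLLOW(D) = { $, 'g', 'id' }

Taking the union: FOLLOW(E) = { $, 'g', 'id' }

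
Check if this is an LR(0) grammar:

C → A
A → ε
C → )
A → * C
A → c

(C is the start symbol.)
No. Shift-reduce conflict between [A → .] and [A → . * C]

A grammar is LR(0) if no state in the canonical LR(0) collection has:
  - both a shift item (dot before a terminal) and a complete item (shift-reduce conflict), or
  - two or more complete items (reduce-reduce conflict; the accept item [C' → C .] counts as a complete item here).

Augment with C' → C and build the canonical LR(0) collection (I0 = CLOSURE({[C' → . C]}), then GOTO on every symbol after a dot until no new states appear). It has 7 states:
  I0: { [A → . * C], [A → . c], [A → .], [C → . )], [C → . A], [C' → . C] }  — shift, reduce
  I1: { [C → ) .] }  — reduce
  I2: { [A → * . C], [A → . * C], [A → . c], [A → .], [C → . )], [C → . A] }  — shift, reduce
  I3: { [C → A .] }  — reduce
  I4: { [C' → C .] }  — accept
  I5: { [A → c .] }  — reduce
  I6: { [A → * C .] }  — reduce

Conflict in state I0:
  Shift-reduce conflict between [A → .] and [A → . * C]
So the grammar is NOT LR(0).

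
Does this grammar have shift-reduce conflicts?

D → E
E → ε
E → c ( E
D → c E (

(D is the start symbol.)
A shift-reduce conflict occurs when an LR(0) state has both:
  - a complete (reduce) item [A → α .] (dot at the end), and
  - a shift item [B → β . c γ] (dot before a terminal).

Augment with D' → D and build the canonical LR(0) collection (I0 = CLOSURE({[D' → . D]}), then GOTO on every symbol after a dot until no new states appear). It has 9 states:
  I0: { [D → . E], [D → . c E (], [D' → . D], [E → . c ( E], [E → .] }  — shift, reduce
  I1: { [D' → D .] }  — accept
  I2: { [D → E .] }  — reduce
  I3: { [D → c . E (], [E → . c ( E], [E → .], [E → c . ( E] }  — shift, reduce
  I4: { [E → . c ( E], [E → .], [E → c ( . E] }  — shift, reduce
  I5: { [D → c E . (] }  — shift
  I6: { [E → c . ( E] }  — shift
  I7: { [D → c E ( .] }  — reduce
  I8: { [E → c ( E .] }  — reduce

I0 contains reduce item [E → .] and shift items [D → . c E (], [E → . c ( E] — shift-reduce conflict.
I3 contains reduce item [E → .] and shift items [E → . c ( E], [E → c . ( E] — shift-reduce conflict.
I4 contains reduce item [E → .] and shift item [E → . c ( E] — shift-reduce conflict.

Answer: Yes — I0: [E → .] vs [D → . c E (]; I3: [E → .] vs [E → . c ( E]; I4: [E → .] vs [E → . c ( E]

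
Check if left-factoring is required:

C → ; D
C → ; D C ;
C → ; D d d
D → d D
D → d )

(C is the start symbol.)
Yes, C has productions with common prefix '; D'; D has productions with common prefix 'd'

Left-factoring is needed when two productions for the same non-terminal
share a common prefix on the right-hand side.

Productions for C:
  C → ; D
  C → ; D C ;
  C → ; D d d
Productions for D:
  D → d D
  D → d )

Found common prefix '; D' in productions for C
Found common prefix 'd' in productions for D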